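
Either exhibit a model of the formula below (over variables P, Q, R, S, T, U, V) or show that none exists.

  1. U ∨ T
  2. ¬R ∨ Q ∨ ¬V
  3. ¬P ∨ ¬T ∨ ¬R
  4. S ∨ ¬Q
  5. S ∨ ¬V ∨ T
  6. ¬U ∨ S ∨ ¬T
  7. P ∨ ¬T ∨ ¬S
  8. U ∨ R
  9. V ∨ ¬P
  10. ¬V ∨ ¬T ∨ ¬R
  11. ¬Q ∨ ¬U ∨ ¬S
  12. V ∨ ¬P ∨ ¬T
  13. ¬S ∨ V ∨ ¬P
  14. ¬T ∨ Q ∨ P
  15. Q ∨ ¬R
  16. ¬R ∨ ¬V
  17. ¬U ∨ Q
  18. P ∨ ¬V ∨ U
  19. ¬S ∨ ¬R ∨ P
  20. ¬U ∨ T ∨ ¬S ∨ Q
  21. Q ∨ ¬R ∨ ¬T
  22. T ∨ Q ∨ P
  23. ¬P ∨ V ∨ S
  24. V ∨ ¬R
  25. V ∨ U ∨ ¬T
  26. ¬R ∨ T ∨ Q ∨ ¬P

Suppose U = True.
From the singleton clause (Q), Q = True.
From the singleton clause (S), S = True.
That conflicts with the unit clause (¬S).
Undo U and try U = False.
From the singleton clause (T), T = True.
From the singleton clause (R), R = True.
From the singleton clause (¬P), P = False.
From the singleton clause (¬S), S = False.
From the singleton clause (¬Q), Q = False.
That conflicts with the unit clause (Q).
Both values of U lead to a conflict.

UNSATISFIABLE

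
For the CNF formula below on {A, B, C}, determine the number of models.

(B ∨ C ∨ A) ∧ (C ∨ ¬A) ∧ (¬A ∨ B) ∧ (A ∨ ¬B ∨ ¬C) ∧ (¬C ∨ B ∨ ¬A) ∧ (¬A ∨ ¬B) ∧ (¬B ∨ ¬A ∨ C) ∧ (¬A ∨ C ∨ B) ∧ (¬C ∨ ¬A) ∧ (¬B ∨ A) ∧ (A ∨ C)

There are 2^3 = 8 truth assignments over (A, B, C).
Check each against the 11 clauses (columns in the order A, B, C):
  F F F  ✗ fails (B ∨ C ∨ A)
  F F T  ✓ satisfies all
  F T F  ✗ fails (¬B ∨ A)
  F T T  ✗ fails (A ∨ ¬B ∨ ¬C)
  T F F  ✗ fails (C ∨ ¬A)
  T F T  ✗ fails (¬A ∨ B)
  T T F  ✗ fails (C ∨ ¬A)
  T T T  ✗ fails (¬A ∨ ¬B)
1 of the 8 rows is a model.

1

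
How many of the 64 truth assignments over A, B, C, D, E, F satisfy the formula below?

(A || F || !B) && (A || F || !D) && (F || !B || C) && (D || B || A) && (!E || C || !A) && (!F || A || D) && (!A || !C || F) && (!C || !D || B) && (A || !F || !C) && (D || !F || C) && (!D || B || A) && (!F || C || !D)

8

There are 2^6 = 64 truth assignments over (A, B, C, D, E, F).
Split on A. With A = true, the clauses containing A are satisfied and !A drops from the rest; 8 of the 2^5 = 32 assignments to the other variables satisfy what remains.
With A = false, by the same count on the reduced clause set, 0 assignments work.
Total: 8 + 0 = 8.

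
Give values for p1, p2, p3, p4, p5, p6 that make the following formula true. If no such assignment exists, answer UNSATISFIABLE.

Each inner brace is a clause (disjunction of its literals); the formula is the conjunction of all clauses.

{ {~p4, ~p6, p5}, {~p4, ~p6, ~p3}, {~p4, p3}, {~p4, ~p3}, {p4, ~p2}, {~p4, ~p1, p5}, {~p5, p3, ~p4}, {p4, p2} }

Case p4 = 0:
(~p2) alone gives p2 = 0.
But (p2) is also a unit clause — contradiction.
Backtrack on p4: now try p4 = 1.
(p3) alone gives p3 = 1.
But (~p3) is also a unit clause — contradiction.
Neither p4 = 1 nor p4 = 0 works.

UNSATISFIABLE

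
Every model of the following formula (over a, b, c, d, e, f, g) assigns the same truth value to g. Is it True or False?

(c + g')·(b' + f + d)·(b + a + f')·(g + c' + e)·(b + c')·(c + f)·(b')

False

Suppose g = 1.
From the singleton clause (c), c = 1.
From the singleton clause (b), b = 1.
But (b') is also a unit clause — contradiction.
So every satisfying assignment has g = False.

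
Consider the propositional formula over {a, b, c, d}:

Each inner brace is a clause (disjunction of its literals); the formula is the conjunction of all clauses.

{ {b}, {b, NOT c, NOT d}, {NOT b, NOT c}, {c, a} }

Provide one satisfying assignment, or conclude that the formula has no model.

Unit clause (b) forces b = true.
Unit clause (NOT c) forces c = false.
Unit clause (a) forces a = true.
No clause remains; d is free.

a: true,  b: true,  c: false,  d: false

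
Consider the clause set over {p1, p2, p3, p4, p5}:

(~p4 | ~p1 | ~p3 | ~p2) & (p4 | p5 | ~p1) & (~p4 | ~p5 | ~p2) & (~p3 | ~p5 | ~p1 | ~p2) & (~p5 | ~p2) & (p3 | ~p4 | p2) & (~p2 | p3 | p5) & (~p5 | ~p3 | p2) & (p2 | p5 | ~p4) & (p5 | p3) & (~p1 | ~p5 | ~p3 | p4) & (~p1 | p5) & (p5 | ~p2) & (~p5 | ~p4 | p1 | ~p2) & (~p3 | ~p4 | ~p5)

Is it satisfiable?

Branch on p5: set p5 = 1.
Unit clause (~p2) forces p2 = 0.
Unit clause (~p3) forces p3 = 0.
Unit clause (~p4) forces p4 = 0.
No clause remains; p1 is free.
A satisfying assignment: p1 ↦ 0,  p2 ↦ 0,  p3 ↦ 0,  p4 ↦ 0,  p5 ↦ 1.

Yes, satisfiable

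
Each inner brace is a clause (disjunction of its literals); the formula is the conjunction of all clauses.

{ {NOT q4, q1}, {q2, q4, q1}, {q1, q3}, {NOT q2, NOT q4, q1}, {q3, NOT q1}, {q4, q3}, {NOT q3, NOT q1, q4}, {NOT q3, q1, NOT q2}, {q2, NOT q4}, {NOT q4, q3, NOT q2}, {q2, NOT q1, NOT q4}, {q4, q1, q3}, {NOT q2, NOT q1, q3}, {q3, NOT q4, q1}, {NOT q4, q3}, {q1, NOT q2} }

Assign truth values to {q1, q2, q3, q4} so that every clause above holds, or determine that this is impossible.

Suppose q4 = true.
(q1) alone gives q1 = true.
(q3) alone gives q3 = true.
(q2) alone gives q2 = true.
This assignment satisfies each clause.

q1 ↦ true; q2 ↦ true; q3 ↦ true; q4 ↦ true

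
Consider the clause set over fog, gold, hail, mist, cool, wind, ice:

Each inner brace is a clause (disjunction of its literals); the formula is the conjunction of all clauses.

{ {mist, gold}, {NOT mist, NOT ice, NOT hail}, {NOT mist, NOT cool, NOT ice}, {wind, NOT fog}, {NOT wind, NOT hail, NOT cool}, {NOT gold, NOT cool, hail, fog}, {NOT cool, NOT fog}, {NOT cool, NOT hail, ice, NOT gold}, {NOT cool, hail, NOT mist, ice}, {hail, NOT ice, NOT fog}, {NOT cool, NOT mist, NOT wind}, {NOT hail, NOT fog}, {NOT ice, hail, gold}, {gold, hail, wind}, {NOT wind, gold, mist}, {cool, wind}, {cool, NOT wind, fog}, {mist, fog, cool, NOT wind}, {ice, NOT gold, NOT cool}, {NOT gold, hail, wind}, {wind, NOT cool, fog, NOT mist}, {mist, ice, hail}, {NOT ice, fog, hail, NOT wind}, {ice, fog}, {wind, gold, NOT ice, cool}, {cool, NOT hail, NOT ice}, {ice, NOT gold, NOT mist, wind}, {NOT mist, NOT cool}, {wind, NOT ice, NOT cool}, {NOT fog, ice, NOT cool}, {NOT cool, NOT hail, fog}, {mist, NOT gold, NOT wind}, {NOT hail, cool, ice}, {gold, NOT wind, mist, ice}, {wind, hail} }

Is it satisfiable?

Yes

Branch on mist: set mist = true.
Unit clause (NOT cool) forces cool = false.
Unit clause (wind) forces wind = true.
Unit clause (fog) forces fog = true.
Unit clause (NOT hail) forces hail = false.
Unit clause (NOT ice) forces ice = false.
Every clause is now satisfied; gold is unconstrained.
A satisfying assignment: fog: true,  gold: true,  hail: false,  mist: true,  cool: false,  wind: true,  ice: false.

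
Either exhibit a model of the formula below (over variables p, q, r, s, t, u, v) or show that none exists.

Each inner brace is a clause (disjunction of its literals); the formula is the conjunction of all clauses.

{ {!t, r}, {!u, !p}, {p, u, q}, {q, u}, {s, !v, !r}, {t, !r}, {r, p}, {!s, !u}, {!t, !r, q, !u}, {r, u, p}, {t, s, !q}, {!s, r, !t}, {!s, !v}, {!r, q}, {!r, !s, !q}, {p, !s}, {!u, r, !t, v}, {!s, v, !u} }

p ↦ true,  q ↦ true,  r ↦ true,  s ↦ false,  t ↦ true,  u ↦ false,  v ↦ false

Case t = true:
From the singleton clause (r), r = true.
From the singleton clause (q), q = true.
From the singleton clause (!s), s = false.
From the singleton clause (!v), v = false.
Case u = false:
Every clause is now satisfied; p is unconstrained.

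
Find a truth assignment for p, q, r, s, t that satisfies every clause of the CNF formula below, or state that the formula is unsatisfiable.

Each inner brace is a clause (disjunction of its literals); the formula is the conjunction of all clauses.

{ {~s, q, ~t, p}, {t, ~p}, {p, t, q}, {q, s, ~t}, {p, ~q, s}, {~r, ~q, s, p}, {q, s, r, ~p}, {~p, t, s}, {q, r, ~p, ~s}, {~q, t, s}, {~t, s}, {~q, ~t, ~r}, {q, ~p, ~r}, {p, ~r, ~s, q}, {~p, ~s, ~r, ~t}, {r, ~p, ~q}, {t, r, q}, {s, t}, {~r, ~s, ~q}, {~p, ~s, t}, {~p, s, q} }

Branch on t: set t = 0.
The clause (~p) is unit, so p = 0.
The clause (q) is unit, so q = 1.
The clause (s) is unit, so s = 1.
The clause (~r) is unit, so r = 0.
Every clause now holds.

p ↦ 0, q ↦ 1, r ↦ 0, s ↦ 1, t ↦ 0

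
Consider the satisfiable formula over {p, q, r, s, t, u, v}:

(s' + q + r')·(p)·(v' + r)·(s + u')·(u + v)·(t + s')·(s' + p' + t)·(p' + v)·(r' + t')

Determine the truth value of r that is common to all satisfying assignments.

Suppose r = 0.
(p) alone gives p = 1.
(v') alone gives v = 0.
Now (v) is unsatisfied and unit — conflict.
So every satisfying assignment has r = True.

True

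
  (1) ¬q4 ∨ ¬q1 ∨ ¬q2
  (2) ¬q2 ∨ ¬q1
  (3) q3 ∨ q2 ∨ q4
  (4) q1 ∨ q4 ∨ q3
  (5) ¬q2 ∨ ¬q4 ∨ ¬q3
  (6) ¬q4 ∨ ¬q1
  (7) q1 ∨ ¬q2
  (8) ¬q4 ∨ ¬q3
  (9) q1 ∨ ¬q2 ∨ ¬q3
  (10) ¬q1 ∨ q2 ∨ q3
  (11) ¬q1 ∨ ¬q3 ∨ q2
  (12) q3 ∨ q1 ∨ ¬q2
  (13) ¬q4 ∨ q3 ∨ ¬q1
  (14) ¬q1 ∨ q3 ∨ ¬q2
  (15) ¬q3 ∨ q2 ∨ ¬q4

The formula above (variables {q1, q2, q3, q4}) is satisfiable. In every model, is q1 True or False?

False

Suppose q1 = True.
The clause (¬q2) is unit, so q2 = False.
The clause (¬q4) is unit, so q4 = False.
The clause (q3) is unit, so q3 = True.
Now (¬q3) is unsatisfied and unit — conflict.
So every satisfying assignment has q1 = False.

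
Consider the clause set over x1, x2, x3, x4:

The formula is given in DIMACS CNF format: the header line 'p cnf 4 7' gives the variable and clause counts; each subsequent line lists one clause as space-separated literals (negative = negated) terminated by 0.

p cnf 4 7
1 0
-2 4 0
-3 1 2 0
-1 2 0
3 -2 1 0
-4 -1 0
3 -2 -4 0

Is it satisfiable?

No

From the singleton clause (x1), x1 = True.
From the singleton clause (x2), x2 = True.
From the singleton clause (x4), x4 = True.
But (¬x4) is also a unit clause — contradiction.
No assignment satisfies every clause.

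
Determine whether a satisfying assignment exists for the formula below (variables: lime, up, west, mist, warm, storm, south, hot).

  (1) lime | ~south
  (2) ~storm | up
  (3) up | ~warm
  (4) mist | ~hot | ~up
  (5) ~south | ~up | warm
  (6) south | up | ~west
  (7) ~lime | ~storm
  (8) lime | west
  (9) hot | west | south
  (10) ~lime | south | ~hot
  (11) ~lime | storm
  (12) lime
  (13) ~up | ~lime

Unsatisfiable

From the singleton clause (lime), lime = 1.
From the singleton clause (~storm), storm = 0.
Now (storm) is unsatisfied and unit — conflict.
No assignment satisfies every clause.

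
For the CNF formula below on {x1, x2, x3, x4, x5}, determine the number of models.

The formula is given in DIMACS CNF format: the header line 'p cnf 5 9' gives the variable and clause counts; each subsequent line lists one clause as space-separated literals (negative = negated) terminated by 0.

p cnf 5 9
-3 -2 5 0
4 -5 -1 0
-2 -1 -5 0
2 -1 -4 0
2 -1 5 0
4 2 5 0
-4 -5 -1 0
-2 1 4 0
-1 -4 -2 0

There are 2^5 = 32 truth assignments over (x1, x2, x3, x4, x5).
Split on x4. With x4 = True, the clauses containing x4 are satisfied and ¬x4 drops from the rest; 7 of the 2^4 = 16 assignments to the other variables satisfy what remains.
With x4 = False, by the same count on the reduced clause set, 3 assignments work.
Total: 7 + 3 = 10.

10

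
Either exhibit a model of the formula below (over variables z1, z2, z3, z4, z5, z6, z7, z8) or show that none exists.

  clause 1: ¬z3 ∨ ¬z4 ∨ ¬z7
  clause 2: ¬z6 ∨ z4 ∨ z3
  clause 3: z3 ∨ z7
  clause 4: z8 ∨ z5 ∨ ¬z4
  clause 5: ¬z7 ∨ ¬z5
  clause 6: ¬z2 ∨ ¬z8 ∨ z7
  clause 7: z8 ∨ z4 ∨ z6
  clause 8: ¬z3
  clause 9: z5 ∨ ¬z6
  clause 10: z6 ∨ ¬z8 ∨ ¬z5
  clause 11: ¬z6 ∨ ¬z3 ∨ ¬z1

The clause (¬z3) is unit, so z3 = False.
The clause (z7) is unit, so z7 = True.
The clause (¬z5) is unit, so z5 = False.
The clause (¬z6) is unit, so z6 = False.
Try z8 = True.
No clause remains; z1, z2, z4 are free.

z1: False, z2: False, z3: False, z4: True, z5: False, z6: False, z7: True, z8: True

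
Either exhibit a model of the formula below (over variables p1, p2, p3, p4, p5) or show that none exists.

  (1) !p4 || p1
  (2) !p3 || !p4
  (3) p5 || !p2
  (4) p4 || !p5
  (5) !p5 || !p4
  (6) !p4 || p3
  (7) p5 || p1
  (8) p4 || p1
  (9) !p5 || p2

p1: true,  p2: false,  p3: false,  p4: false,  p5: false

Suppose p4 = false.
(!p5) alone gives p5 = false.
(!p2) alone gives p2 = false.
(p1) alone gives p1 = true.
Every clause is now satisfied; p3 is unconstrained.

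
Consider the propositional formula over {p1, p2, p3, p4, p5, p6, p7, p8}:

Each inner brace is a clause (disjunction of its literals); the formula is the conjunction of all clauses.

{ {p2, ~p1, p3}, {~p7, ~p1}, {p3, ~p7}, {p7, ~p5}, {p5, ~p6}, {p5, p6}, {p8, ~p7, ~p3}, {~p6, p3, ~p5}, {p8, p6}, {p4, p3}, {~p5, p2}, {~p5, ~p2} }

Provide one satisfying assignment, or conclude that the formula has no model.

UNSATISFIABLE

Try p7 = 0.
From the singleton clause (~p5), p5 = 0.
From the singleton clause (~p6), p6 = 0.
But (p6) is also a unit clause — contradiction.
Undo p7 and try p7 = 1.
From the singleton clause (~p1), p1 = 0.
From the singleton clause (p3), p3 = 1.
From the singleton clause (p8), p8 = 1.
Try p5 = 1.
From the singleton clause (p2), p2 = 1.
But (~p2) is also a unit clause — contradiction.
Undo p5 and try p5 = 0.
From the singleton clause (~p6), p6 = 0.
But (p6) is also a unit clause — contradiction.
Both values of p5 lead to a conflict.
Both values of p7 lead to a conflict.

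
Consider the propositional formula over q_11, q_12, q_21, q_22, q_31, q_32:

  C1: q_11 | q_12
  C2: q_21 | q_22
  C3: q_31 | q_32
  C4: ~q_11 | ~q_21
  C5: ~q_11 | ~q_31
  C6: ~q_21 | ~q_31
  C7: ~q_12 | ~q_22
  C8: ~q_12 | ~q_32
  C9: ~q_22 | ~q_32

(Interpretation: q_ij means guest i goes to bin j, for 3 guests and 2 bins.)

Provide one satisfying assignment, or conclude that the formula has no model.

UNSATISFIABLE

Try q_11 = 1.
(~q_21) alone gives q_21 = 0.
(q_22) alone gives q_22 = 1.
(~q_31) alone gives q_31 = 0.
(q_32) alone gives q_32 = 1.
That conflicts with the unit clause (~q_32).
So q_11 must be the other value — set q_11 = 0.
(q_12) alone gives q_12 = 1.
(~q_22) alone gives q_22 = 0.
(q_21) alone gives q_21 = 1.
(~q_31) alone gives q_31 = 0.
(q_32) alone gives q_32 = 1.
That conflicts with the unit clause (~q_32).
Either choice for q_11 ends in contradiction.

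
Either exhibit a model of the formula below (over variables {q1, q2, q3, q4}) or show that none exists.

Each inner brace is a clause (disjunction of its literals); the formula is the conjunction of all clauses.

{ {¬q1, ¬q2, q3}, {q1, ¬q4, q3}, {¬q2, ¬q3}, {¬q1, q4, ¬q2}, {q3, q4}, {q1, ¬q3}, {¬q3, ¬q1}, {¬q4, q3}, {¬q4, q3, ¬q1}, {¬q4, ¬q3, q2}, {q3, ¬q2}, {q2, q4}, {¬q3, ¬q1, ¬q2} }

Suppose q2 = False.
(q4) alone gives q4 = True.
(q3) alone gives q3 = True.
That conflicts with the unit clause (¬q3).
So q2 must be the other value — set q2 = True.
(¬q3) alone gives q3 = False.
That conflicts with the unit clause (q3).
Neither q2 = True nor q2 = False works.

UNSATISFIABLE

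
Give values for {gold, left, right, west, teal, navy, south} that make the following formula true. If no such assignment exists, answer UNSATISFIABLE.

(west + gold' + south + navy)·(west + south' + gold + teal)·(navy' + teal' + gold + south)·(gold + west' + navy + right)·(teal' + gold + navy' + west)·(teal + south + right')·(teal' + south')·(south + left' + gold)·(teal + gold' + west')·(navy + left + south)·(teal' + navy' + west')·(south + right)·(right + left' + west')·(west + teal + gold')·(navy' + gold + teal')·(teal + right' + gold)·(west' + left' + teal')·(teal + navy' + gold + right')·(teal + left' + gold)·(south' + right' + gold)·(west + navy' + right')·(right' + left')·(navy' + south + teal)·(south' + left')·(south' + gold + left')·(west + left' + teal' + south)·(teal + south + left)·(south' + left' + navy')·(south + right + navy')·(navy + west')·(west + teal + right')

Suppose teal = 0.
Suppose south = 1.
The clause (left') is unit, so left = 0.
Suppose west = 1.
The clause (gold') is unit, so gold = 0.
The clause (right') is unit, so right = 0.
The clause (navy) is unit, so navy = 1.
This assignment satisfies each clause.

gold ↦ 0,  left ↦ 0,  right ↦ 0,  west ↦ 1,  teal ↦ 0,  navy ↦ 1,  south ↦ 1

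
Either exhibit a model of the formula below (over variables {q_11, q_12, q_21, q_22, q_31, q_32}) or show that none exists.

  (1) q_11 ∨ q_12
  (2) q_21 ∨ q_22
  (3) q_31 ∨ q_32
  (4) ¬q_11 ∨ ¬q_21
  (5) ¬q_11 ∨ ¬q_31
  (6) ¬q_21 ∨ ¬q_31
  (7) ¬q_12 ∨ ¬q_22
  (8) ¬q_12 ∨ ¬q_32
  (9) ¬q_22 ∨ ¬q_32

UNSATISFIABLE

Try q_11 = True.
(¬q_21) alone gives q_21 = False.
(q_22) alone gives q_22 = True.
(¬q_31) alone gives q_31 = False.
(q_32) alone gives q_32 = True.
But (¬q_32) is also a unit clause — contradiction.
Undo q_11 and try q_11 = False.
(q_12) alone gives q_12 = True.
(¬q_22) alone gives q_22 = False.
(q_21) alone gives q_21 = True.
(¬q_31) alone gives q_31 = False.
(q_32) alone gives q_32 = True.
But (¬q_32) is also a unit clause — contradiction.
Either choice for q_11 ends in contradiction.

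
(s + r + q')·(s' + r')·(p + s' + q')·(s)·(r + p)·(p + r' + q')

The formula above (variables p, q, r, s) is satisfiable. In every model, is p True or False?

True

Suppose p = 0.
The clause (s) is unit, so s = 1.
The clause (r') is unit, so r = 0.
That conflicts with the unit clause (r).
So every satisfying assignment has p = True.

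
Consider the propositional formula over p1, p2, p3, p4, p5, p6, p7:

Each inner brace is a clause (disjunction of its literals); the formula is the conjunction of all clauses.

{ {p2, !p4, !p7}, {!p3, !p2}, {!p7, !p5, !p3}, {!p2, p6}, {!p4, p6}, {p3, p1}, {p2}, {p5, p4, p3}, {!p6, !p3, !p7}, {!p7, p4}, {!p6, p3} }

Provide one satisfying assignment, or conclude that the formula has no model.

The clause (p2) is unit, so p2 = true.
The clause (!p3) is unit, so p3 = false.
The clause (p6) is unit, so p6 = true.
But (!p6) is also a unit clause — contradiction.

UNSATISFIABLE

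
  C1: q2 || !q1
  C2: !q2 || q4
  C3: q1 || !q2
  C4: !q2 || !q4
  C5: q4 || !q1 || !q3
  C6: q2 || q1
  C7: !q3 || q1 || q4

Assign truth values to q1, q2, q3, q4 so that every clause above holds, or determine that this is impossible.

Branch on q2: set q2 = true.
Unit clause (q4) forces q4 = true.
But (!q4) is also a unit clause — contradiction.
That branch fails; take q2 = false instead.
Unit clause (!q1) forces q1 = false.
But (q1) is also a unit clause — contradiction.
Either choice for q2 ends in contradiction.

UNSATISFIABLE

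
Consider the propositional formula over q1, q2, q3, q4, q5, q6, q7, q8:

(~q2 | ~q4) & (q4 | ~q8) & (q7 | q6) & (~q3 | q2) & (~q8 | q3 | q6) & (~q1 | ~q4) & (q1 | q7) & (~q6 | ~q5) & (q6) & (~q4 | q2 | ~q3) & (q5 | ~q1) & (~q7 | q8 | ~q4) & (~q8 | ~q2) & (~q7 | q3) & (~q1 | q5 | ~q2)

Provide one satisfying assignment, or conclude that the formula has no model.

The clause (q6) is unit, so q6 = 1.
The clause (~q5) is unit, so q5 = 0.
The clause (~q1) is unit, so q1 = 0.
The clause (q7) is unit, so q7 = 1.
The clause (q3) is unit, so q3 = 1.
The clause (q2) is unit, so q2 = 1.
The clause (~q4) is unit, so q4 = 0.
The clause (~q8) is unit, so q8 = 0.
This assignment satisfies each clause.

q1=0,  q2=1,  q3=1,  q4=0,  q5=0,  q6=1,  q7=1,  q8=0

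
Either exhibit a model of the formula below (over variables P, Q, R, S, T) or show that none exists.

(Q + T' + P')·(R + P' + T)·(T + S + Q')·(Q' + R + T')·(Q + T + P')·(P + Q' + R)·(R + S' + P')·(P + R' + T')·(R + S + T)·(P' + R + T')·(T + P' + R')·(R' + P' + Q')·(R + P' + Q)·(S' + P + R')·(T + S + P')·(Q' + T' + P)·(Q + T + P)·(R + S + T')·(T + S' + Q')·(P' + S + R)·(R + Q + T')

Branch on Q: set Q = 1.
Branch on T: set T = 1.
The clause (R) is unit, so R = 1.
The clause (P) is unit, so P = 1.
That conflicts with the unit clause (P').
So T must be the other value — set T = 0.
The clause (S) is unit, so S = 1.
That conflicts with the unit clause (S').
Both values of T lead to a conflict.
So Q must be the other value — set Q = 0.
Branch on T: set T = 0.
The clause (P') is unit, so P = 0.
That conflicts with the unit clause (P).
So T must be the other value — set T = 1.
The clause (P') is unit, so P = 0.
The clause (R') is unit, so R = 0.
That conflicts with the unit clause (R).
Both values of T lead to a conflict.
Both values of Q lead to a conflict.

UNSATISFIABLE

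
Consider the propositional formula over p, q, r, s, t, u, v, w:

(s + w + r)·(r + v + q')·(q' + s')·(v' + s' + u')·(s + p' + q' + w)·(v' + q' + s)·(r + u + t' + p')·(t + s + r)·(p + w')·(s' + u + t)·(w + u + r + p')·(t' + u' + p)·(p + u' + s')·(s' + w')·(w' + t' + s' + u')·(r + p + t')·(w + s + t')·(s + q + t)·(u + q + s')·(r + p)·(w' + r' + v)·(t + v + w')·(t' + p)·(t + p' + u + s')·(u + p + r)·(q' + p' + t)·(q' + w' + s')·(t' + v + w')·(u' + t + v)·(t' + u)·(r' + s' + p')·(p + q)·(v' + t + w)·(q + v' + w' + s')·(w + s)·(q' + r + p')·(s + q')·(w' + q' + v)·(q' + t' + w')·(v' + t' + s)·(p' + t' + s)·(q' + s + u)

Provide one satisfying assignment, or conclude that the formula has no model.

Case q = 0:
The clause (p) is unit, so p = 1.
Case s = 1:
The clause (w') is unit, so w = 0.
The clause (u) is unit, so u = 1.
The clause (v') is unit, so v = 0.
The clause (t) is unit, so t = 1.
The clause (r') is unit, so r = 0.
This assignment satisfies each clause.

p ↦ 1,  q ↦ 0,  r ↦ 0,  s ↦ 1,  t ↦ 1,  u ↦ 1,  v ↦ 0,  w ↦ 0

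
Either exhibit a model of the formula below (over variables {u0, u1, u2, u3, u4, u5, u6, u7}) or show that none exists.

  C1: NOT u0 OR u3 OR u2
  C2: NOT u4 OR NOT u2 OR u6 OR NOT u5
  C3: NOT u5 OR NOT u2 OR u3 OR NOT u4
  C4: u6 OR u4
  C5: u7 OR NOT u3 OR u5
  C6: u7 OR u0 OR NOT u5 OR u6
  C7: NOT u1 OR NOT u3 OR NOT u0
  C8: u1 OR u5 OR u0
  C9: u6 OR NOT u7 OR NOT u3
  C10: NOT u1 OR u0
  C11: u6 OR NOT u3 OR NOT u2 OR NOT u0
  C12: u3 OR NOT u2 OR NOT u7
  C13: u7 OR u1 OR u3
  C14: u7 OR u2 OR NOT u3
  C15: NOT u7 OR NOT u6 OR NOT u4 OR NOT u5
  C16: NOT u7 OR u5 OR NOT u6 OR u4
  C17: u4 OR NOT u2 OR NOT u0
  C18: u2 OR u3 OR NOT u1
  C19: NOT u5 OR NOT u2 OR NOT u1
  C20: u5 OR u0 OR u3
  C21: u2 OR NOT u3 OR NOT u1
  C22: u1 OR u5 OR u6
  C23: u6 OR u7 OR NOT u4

u0: false, u1: false, u2: false, u3: true, u4: false, u5: true, u6: true, u7: true

Branch on u6: set u6 = true.
Branch on u1: set u1 = false.
Branch on u5: set u5 = true.
Branch on u7: set u7 = true.
From the singleton clause (NOT u4), u4 = false.
Branch on u3: set u3 = true.
Branch on u2: set u2 = false.
All clauses hold; u0 can take either value.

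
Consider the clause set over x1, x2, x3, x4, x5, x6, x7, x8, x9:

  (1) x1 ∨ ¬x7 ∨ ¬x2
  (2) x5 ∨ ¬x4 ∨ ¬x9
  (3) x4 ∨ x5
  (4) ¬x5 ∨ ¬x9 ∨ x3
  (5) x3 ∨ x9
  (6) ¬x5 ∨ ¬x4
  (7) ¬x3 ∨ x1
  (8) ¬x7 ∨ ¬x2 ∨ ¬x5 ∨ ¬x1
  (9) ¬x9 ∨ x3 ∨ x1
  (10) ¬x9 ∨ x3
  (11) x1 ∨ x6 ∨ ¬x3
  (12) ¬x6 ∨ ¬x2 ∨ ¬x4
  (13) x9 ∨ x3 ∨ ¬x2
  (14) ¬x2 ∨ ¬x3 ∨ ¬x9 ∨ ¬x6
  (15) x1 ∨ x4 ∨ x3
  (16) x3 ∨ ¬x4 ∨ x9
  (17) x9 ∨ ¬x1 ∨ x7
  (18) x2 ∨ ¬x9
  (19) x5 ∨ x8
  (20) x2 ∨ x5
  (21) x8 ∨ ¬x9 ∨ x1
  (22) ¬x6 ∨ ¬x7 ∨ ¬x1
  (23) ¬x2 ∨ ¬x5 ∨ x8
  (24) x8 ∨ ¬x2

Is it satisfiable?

Yes

Try x4 = False.
From the singleton clause (x5), x5 = True.
Try x9 = False.
From the singleton clause (x3), x3 = True.
From the singleton clause (x1), x1 = True.
From the singleton clause (x7), x7 = True.
From the singleton clause (¬x2), x2 = False.
From the singleton clause (¬x6), x6 = False.
Every clause is now satisfied; x8 is unconstrained.
A satisfying assignment: x1 ↦ True, x2 ↦ False, x3 ↦ True, x4 ↦ False, x5 ↦ True, x6 ↦ False, x7 ↦ True, x8 ↦ False, x9 ↦ False.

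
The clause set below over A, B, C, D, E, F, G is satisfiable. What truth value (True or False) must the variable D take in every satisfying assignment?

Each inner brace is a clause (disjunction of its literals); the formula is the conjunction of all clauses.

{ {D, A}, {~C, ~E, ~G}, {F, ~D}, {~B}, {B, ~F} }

False

Suppose D = 1.
Unit clause (F) forces F = 1.
Unit clause (~B) forces B = 0.
That conflicts with the unit clause (B).
So every satisfying assignment has D = False.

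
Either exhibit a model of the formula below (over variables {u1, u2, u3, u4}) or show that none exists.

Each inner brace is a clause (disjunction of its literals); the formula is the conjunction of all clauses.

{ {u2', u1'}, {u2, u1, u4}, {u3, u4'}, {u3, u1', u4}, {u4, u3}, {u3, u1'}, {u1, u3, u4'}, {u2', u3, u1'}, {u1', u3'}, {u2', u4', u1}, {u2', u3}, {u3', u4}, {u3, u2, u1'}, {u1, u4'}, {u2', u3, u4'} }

Branch on u2: set u2 = 0.
Branch on u1: set u1 = 1.
From the singleton clause (u3), u3 = 1.
Now (u3') is unsatisfied and unit — conflict.
That branch fails; take u1 = 0 instead.
From the singleton clause (u4), u4 = 1.
Now (u4') is unsatisfied and unit — conflict.
Both values of u1 lead to a conflict.
That branch fails; take u2 = 1 instead.
From the singleton clause (u1'), u1 = 0.
From the singleton clause (u4'), u4 = 0.
From the singleton clause (u3), u3 = 1.
Now (u3') is unsatisfied and unit — conflict.
Both values of u2 lead to a conflict.

UNSATISFIABLE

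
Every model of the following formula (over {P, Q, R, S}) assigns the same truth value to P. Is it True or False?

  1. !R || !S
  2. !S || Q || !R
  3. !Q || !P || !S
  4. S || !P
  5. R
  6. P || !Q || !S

False

Suppose P = true.
(S) alone gives S = true.
(!R) alone gives R = false.
But (R) is also a unit clause — contradiction.
So every satisfying assignment has P = False.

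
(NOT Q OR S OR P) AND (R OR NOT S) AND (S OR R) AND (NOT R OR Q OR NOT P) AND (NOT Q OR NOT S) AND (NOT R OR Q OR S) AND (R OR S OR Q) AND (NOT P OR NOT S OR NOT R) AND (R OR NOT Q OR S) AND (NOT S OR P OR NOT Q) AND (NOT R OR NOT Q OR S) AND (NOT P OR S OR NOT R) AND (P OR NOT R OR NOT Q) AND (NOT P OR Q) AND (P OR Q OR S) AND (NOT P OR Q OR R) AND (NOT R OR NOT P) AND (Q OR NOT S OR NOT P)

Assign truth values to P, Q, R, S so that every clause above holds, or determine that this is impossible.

Try R = true.
The clause (NOT P) is unit, so P = false.
The clause (NOT Q) is unit, so Q = false.
The clause (S) is unit, so S = true.
Every clause now holds.

P: false, Q: false, R: true, S: true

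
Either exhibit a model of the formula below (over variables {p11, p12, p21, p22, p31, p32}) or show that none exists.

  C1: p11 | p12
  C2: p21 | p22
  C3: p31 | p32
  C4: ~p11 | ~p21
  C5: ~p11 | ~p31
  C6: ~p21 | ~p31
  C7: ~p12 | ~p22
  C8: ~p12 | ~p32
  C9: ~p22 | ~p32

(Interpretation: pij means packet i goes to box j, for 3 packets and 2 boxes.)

Case p11 = 1:
(~p21) alone gives p21 = 0.
(p22) alone gives p22 = 1.
(~p31) alone gives p31 = 0.
(p32) alone gives p32 = 1.
Now (~p32) is unsatisfied and unit — conflict.
Undo p11 and try p11 = 0.
(p12) alone gives p12 = 1.
(~p22) alone gives p22 = 0.
(p21) alone gives p21 = 1.
(~p31) alone gives p31 = 0.
(p32) alone gives p32 = 1.
Now (~p32) is unsatisfied and unit — conflict.
Either choice for p11 ends in contradiction.

UNSATISFIABLE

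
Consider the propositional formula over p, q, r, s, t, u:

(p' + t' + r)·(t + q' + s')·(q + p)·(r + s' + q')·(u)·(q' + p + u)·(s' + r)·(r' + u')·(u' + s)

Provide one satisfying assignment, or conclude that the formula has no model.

(u) alone gives u = 1.
(r') alone gives r = 0.
(s') alone gives s = 0.
That conflicts with the unit clause (s).

UNSATISFIABLE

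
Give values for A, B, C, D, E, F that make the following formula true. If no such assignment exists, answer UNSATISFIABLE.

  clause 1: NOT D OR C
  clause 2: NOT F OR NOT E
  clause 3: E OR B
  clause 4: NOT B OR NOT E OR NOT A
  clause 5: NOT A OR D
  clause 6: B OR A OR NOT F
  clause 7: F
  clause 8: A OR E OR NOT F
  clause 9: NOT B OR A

A=true,  B=true,  C=true,  D=true,  E=false,  F=true

From the singleton clause (F), F = true.
From the singleton clause (NOT E), E = false.
From the singleton clause (B), B = true.
From the singleton clause (A), A = true.
From the singleton clause (D), D = true.
From the singleton clause (C), C = true.
Every clause now holds.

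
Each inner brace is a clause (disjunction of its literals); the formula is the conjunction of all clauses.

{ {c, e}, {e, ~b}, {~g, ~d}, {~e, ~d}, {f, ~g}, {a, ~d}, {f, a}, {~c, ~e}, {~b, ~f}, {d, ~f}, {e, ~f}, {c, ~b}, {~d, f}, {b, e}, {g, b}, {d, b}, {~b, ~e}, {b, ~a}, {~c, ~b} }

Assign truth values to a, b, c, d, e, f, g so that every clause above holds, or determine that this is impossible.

UNSATISFIABLE

Try c = 1.
From the singleton clause (~e), e = 0.
From the singleton clause (~b), b = 0.
That conflicts with the unit clause (b).
That branch fails; take c = 0 instead.
From the singleton clause (e), e = 1.
From the singleton clause (~d), d = 0.
From the singleton clause (~f), f = 0.
From the singleton clause (~g), g = 0.
From the singleton clause (a), a = 1.
From the singleton clause (~b), b = 0.
That conflicts with the unit clause (b).
Both values of c lead to a conflict.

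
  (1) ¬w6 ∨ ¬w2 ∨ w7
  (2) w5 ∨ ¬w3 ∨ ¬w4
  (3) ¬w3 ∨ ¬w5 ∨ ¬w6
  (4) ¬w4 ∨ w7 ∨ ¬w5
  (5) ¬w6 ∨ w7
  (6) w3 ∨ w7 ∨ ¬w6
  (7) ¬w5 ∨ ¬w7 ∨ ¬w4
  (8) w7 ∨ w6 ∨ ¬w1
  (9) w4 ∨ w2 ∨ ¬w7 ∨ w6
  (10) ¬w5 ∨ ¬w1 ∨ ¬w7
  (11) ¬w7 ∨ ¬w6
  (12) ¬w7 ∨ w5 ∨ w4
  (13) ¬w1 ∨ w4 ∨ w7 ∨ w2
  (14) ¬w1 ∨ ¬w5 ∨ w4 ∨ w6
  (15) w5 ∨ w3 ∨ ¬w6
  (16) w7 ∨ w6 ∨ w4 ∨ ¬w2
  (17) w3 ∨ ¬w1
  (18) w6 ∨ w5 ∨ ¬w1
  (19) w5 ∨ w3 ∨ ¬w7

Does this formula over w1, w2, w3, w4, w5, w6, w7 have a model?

Branch on w6: set w6 = False.
Branch on w7: set w7 = False.
Unit clause (¬w1) forces w1 = False.
Branch on w4: set w4 = False.
Unit clause (¬w2) forces w2 = False.
No clause remains; w3, w5 are free.
A satisfying assignment: w1=False,  w2=False,  w3=False,  w4=False,  w5=False,  w6=False,  w7=False.

Satisfiable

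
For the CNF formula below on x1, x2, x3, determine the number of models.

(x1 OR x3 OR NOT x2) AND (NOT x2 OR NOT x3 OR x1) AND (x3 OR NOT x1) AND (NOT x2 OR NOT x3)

There are 2^3 = 8 truth assignments over (x1, x2, x3).
Check each against the 4 clauses (columns in the order x1, x2, x3):
  F F F  ✓ satisfies all
  F F T  ✓ satisfies all
  F T F  ✗ fails (x1 OR x3 OR NOT x2)
  F T T  ✗ fails (NOT x2 OR NOT x3 OR x1)
  T F F  ✗ fails (x3 OR NOT x1)
  T F T  ✓ satisfies all
  T T F  ✗ fails (x3 OR NOT x1)
  T T T  ✗ fails (NOT x2 OR NOT x3)
3 of the 8 rows are models.

3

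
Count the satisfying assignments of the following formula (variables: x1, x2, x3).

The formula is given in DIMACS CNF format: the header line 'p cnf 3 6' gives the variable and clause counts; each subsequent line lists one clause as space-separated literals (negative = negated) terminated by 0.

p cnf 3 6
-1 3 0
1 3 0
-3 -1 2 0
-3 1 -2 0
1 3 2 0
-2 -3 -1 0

There are 2^3 = 8 truth assignments over (x1, x2, x3).
Split on x2. With x2 = True, the clauses containing x2 are satisfied and ¬x2 drops from the rest; 0 of the 2^2 = 4 assignments to the other variables satisfy what remains.
With x2 = False, by the same count on the reduced clause set, 1 assignment works.
(One model: x1=F, x2=F, x3=T.)
Total: 0 + 1 = 1.

1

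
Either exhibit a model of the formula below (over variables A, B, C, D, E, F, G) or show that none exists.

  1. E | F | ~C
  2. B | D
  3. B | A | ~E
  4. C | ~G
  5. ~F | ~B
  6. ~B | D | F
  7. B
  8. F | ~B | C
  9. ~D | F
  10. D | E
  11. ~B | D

Unit clause (B) forces B = 1.
Unit clause (~F) forces F = 0.
Unit clause (D) forces D = 1.
But (~D) is also a unit clause — contradiction.

UNSATISFIABLE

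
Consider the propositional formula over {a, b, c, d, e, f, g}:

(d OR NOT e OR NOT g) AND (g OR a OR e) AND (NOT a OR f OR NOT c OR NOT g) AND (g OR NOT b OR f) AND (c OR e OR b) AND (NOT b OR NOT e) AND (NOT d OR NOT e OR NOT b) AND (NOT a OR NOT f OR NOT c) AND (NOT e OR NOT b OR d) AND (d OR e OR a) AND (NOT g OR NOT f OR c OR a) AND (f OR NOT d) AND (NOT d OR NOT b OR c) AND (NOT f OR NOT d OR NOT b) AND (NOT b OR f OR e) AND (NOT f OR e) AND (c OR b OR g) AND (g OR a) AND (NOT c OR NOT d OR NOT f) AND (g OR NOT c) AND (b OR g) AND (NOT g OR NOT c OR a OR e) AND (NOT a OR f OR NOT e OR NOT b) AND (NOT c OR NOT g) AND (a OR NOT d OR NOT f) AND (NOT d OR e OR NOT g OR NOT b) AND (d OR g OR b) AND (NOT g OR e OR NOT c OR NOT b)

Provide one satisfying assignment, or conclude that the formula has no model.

a=true; b=false; c=false; d=true; e=true; f=true; g=true

Try b = false.
(g) alone gives g = true.
(NOT c) alone gives c = false.
(e) alone gives e = true.
(d) alone gives d = true.
(f) alone gives f = true.
(a) alone gives a = true.
All clauses are satisfied.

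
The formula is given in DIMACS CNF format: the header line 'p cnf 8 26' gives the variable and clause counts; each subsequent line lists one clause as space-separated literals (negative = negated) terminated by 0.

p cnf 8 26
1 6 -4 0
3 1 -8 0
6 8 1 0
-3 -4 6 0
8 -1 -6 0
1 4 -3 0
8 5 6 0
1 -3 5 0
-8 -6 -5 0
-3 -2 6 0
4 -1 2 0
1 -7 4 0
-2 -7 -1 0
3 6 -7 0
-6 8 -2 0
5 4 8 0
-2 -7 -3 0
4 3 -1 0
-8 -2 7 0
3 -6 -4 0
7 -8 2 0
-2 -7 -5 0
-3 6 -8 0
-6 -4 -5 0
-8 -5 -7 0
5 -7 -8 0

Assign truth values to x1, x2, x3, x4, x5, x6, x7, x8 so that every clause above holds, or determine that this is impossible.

x1 ↦ True, x2 ↦ True, x3 ↦ False, x4 ↦ True, x5 ↦ True, x6 ↦ False, x7 ↦ False, x8 ↦ False

Case x1 = True:
Case x8 = False:
The clause (¬x6) is unit, so x6 = False.
The clause (x5) is unit, so x5 = True.
Case x3 = False:
The clause (¬x7) is unit, so x7 = False.
The clause (x4) is unit, so x4 = True.
Every clause is now satisfied; x2 is unconstrained.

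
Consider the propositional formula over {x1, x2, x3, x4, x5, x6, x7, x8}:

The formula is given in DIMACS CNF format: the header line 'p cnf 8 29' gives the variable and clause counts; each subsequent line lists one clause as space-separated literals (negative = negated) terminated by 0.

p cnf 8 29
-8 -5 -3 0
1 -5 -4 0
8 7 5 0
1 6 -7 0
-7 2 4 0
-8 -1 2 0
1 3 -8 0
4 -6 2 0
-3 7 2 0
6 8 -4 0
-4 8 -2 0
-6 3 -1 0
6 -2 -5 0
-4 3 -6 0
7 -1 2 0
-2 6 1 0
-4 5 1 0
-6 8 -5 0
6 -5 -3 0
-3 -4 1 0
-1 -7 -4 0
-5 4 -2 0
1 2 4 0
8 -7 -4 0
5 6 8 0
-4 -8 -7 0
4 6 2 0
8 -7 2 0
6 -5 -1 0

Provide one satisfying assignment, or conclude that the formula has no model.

Branch on x8: set x8 = False.
Branch on x7: set x7 = True.
The clause (¬x4) is unit, so x4 = False.
The clause (x2) is unit, so x2 = True.
The clause (¬x5) is unit, so x5 = False.
The clause (x6) is unit, so x6 = True.
Branch on x3: set x3 = True.
All clauses hold; x1 can take either value.

x1=False,  x2=True,  x3=True,  x4=False,  x5=False,  x6=True,  x7=True,  x8=False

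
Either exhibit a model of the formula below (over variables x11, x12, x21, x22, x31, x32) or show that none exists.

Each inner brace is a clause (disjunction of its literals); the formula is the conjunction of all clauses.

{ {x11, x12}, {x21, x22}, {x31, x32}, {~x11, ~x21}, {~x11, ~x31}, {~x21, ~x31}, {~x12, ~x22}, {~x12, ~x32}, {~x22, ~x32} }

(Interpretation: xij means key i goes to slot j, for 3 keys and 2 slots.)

UNSATISFIABLE

Suppose x11 = 1.
Unit clause (~x21) forces x21 = 0.
Unit clause (x22) forces x22 = 1.
Unit clause (~x31) forces x31 = 0.
Unit clause (x32) forces x32 = 1.
That conflicts with the unit clause (~x32).
Backtrack on x11: now try x11 = 0.
Unit clause (x12) forces x12 = 1.
Unit clause (~x22) forces x22 = 0.
Unit clause (x21) forces x21 = 1.
Unit clause (~x31) forces x31 = 0.
Unit clause (x32) forces x32 = 1.
That conflicts with the unit clause (~x32).
Both values of x11 lead to a conflict.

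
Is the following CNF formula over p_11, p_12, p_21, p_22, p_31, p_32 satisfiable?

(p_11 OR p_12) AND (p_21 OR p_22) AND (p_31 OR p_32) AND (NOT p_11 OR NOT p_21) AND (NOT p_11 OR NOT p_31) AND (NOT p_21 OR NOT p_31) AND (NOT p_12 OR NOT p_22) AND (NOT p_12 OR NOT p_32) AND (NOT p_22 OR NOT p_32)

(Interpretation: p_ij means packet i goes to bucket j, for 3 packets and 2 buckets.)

Case p_11 = true:
(NOT p_21) alone gives p_21 = false.
(p_22) alone gives p_22 = true.
(NOT p_31) alone gives p_31 = false.
(p_32) alone gives p_32 = true.
That conflicts with the unit clause (NOT p_32).
Backtrack on p_11: now try p_11 = false.
(p_12) alone gives p_12 = true.
(NOT p_22) alone gives p_22 = false.
(p_21) alone gives p_21 = true.
(NOT p_31) alone gives p_31 = false.
(p_32) alone gives p_32 = true.
That conflicts with the unit clause (NOT p_32).
Both values of p_11 lead to a conflict.
No assignment satisfies every clause.

Unsatisfiable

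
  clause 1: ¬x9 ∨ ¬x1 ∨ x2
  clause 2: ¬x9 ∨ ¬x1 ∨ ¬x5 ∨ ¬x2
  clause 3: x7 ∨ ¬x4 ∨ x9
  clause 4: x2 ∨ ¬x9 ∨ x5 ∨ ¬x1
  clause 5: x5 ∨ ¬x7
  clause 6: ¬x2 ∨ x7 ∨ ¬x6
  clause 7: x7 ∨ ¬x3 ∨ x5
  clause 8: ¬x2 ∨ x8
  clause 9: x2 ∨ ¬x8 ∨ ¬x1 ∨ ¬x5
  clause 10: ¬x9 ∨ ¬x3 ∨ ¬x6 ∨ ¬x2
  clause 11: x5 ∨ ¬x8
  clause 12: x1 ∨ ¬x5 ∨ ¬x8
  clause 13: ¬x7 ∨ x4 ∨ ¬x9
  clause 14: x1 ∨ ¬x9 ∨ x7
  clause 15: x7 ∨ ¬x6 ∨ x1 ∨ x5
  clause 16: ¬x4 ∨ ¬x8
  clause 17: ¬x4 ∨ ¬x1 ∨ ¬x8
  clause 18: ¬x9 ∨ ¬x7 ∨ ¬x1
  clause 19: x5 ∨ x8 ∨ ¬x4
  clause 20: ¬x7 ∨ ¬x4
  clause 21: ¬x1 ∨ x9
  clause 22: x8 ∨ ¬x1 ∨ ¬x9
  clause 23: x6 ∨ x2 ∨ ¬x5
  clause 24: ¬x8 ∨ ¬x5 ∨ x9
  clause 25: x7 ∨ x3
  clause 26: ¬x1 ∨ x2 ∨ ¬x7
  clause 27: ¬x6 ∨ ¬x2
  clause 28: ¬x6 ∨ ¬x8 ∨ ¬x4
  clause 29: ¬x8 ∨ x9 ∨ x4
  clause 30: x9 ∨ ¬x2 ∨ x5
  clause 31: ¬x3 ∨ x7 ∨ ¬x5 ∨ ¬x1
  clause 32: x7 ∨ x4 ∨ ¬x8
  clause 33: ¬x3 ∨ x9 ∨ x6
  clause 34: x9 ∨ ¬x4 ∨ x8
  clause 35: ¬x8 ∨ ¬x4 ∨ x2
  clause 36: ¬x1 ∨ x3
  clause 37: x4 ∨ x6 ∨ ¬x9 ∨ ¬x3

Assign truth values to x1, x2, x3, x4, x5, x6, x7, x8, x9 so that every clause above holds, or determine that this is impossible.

Branch on x5: set x5 = True.
Branch on x2: set x2 = False.
(x6) alone gives x6 = True.
Branch on x9: set x9 = False.
(¬x1) alone gives x1 = False.
(¬x8) alone gives x8 = False.
(¬x4) alone gives x4 = False.
Branch on x7: set x7 = True.
Every clause is now satisfied; x3 is unconstrained.

x1: False,  x2: False,  x3: False,  x4: False,  x5: True,  x6: True,  x7: True,  x8: False,  x9: False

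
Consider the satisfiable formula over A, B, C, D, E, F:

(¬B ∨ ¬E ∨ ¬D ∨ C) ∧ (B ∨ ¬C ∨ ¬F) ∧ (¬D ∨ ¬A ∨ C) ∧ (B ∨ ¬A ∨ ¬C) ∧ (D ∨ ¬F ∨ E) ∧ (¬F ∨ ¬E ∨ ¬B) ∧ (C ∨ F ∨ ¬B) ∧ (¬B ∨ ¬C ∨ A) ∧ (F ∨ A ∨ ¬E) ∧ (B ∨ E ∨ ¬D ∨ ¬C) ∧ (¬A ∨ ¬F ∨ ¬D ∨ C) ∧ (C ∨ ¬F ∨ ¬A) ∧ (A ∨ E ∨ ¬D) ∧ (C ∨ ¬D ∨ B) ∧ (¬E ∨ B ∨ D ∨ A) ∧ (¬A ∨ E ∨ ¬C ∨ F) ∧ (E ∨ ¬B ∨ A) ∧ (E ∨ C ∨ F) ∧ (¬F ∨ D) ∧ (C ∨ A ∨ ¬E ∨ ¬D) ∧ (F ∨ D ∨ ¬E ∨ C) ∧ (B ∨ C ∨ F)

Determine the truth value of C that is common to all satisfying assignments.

True

Suppose C = False.
Suppose D = False.
Unit clause (¬F) forces F = False.
Unit clause (¬B) forces B = False.
That conflicts with the unit clause (B).
Backtrack on D: now try D = True.
Unit clause (¬A) forces A = False.
Unit clause (E) forces E = True.
That conflicts with the unit clause (¬E).
Either choice for D ends in contradiction.
So every satisfying assignment has C = True.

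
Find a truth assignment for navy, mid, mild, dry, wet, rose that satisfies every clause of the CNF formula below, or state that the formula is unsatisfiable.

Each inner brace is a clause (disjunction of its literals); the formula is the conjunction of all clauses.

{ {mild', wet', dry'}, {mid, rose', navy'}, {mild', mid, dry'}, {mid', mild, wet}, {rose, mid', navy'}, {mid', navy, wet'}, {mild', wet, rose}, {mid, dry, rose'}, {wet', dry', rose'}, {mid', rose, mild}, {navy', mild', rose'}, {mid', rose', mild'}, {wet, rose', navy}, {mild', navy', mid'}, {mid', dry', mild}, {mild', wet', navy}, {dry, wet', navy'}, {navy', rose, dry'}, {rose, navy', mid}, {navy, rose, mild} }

Try mild = 0.
Try mid = 0.
Try rose = 0.
(navy') alone gives navy = 0.
Now (navy) is unsatisfied and unit — conflict.
So rose must be the other value — set rose = 1.
(navy') alone gives navy = 0.
(dry) alone gives dry = 1.
(wet') alone gives wet = 0.
Now (wet) is unsatisfied and unit — conflict.
Either choice for rose ends in contradiction.
So mid must be the other value — set mid = 1.
(wet) alone gives wet = 1.
(navy) alone gives navy = 1.
(rose) alone gives rose = 1.
(dry') alone gives dry = 0.
Now (dry) is unsatisfied and unit — conflict.
Either choice for mid ends in contradiction.
So mild must be the other value — set mild = 1.
Try wet = 0.
(rose) alone gives rose = 1.
(navy') alone gives navy = 0.
Now (navy) is unsatisfied and unit — conflict.
So wet must be the other value — set wet = 1.
(dry') alone gives dry = 0.
(navy) alone gives navy = 1.
Now (navy') is unsatisfied and unit — conflict.
Either choice for wet ends in contradiction.
Either choice for mild ends in contradiction.

UNSATISFIABLE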